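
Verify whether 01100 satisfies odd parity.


Number of 1s: 2

No, parity error (2 ones)


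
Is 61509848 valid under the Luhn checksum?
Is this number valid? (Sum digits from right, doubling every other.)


Luhn sum = 38
38 mod 10 = 8

Invalid (Luhn sum mod 10 = 8)


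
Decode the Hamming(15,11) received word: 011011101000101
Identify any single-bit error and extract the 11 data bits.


Syndrome = 14: error at position 14

Data: 11111000111 (corrected bit 14)


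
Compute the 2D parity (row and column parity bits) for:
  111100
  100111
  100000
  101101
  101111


Row parities: 00101
Column parities: 111001

Row P: 00101, Col P: 111001, Corner: 0


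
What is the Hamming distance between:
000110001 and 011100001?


XOR: 011010000
Count of 1s: 3

3


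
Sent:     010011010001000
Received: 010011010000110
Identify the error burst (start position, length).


XOR: 000000000001110

Burst at position 11, length 3


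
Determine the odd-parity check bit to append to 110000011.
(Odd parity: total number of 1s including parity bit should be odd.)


Number of 1s in data: 4
Parity bit: 1

1


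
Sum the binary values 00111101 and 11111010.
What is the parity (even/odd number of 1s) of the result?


00111101 = 61
11111010 = 250
Sum = 311 = 100110111
1s count = 6

even parity (6 ones in 100110111)


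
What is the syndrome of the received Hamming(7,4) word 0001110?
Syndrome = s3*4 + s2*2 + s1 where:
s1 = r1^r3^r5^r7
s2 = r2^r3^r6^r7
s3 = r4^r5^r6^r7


s1=1, s2=1, s3=1

Syndrome = 7 (error at position 7)


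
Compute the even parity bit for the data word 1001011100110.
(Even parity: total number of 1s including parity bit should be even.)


Number of 1s in data: 7
Parity bit: 1

1


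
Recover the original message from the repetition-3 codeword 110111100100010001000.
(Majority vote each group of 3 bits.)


Groups: 110, 111, 100, 100, 010, 001, 000
Majority votes: 1100000

1100000


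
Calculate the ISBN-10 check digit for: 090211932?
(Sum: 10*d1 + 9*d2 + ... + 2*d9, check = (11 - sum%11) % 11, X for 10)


Weighted sum: 155
155 mod 11 = 1

Check digit: X


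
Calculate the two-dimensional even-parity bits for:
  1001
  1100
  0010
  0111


Row parities: 0011
Column parities: 0000

Row P: 0011, Col P: 0000, Corner: 0


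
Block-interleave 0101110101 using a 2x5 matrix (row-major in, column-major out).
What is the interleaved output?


Matrix:
  01011
  10101
Read columns: 0110011011

0110011011


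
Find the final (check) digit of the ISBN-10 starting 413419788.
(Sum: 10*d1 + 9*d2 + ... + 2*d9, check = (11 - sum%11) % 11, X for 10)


Weighted sum: 220
220 mod 11 = 0

Check digit: 0


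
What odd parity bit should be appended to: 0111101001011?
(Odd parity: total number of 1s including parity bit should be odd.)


Number of 1s in data: 8
Parity bit: 1

1


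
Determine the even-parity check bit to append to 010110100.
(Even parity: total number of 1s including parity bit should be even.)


Number of 1s in data: 4
Parity bit: 0

0


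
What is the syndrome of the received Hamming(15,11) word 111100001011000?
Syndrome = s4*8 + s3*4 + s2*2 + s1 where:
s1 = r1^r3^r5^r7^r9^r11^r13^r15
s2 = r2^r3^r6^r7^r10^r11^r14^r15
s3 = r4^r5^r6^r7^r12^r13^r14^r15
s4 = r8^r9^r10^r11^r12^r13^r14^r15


s1=0, s2=1, s3=0, s4=1

Syndrome = 10 (error at position 10)


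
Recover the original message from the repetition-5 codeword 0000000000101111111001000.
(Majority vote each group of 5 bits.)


Groups: 00000, 00000, 10111, 11110, 01000
Majority votes: 00110

00110


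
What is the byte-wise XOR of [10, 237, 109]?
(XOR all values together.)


XOR chain: 10 ^ 237 ^ 109 = 138

138


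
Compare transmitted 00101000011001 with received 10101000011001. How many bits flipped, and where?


XOR: 10000000000000

1 error(s) at position(s): 0


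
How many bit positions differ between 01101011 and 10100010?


XOR: 11001001
Count of 1s: 4

4


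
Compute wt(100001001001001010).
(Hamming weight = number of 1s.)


Counting 1s in 100001001001001010

6


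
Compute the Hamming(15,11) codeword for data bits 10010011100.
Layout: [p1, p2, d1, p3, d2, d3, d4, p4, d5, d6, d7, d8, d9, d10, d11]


Parity bits: p1=0, p2=1, p3=1, p4=1

011100110011100


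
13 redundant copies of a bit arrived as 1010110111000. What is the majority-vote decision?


Ones: 7 out of 13
Threshold: 7

1 (7/13 voted 1)


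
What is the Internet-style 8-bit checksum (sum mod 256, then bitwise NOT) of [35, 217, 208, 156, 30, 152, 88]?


Sum = 886 mod 256 = 118
Complement = 137

137


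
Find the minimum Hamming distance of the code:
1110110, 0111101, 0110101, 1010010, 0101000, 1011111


Comparing all pairs, minimum distance: 1
Can detect 0 errors, correct 0 errors

1


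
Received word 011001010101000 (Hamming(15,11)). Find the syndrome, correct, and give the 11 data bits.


Syndrome = 9: error at position 9

Data: 10101101000 (corrected bit 9)


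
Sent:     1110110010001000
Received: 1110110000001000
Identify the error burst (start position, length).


XOR: 0000000010000000

Burst at position 8, length 1


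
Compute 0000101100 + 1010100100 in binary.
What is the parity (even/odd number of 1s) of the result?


0000101100 = 44
1010100100 = 676
Sum = 720 = 1011010000
1s count = 4

even parity (4 ones in 1011010000)


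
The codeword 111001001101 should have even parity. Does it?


Number of 1s: 7

No, parity error (7 ones)


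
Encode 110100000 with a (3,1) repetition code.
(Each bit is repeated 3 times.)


Each bit -> 3 copies

111111000111000000000000000


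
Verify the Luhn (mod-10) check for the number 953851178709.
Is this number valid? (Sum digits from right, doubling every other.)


Luhn sum = 62
62 mod 10 = 2

Invalid (Luhn sum mod 10 = 2)


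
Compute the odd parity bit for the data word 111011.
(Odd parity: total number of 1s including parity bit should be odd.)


Number of 1s in data: 5
Parity bit: 0

0


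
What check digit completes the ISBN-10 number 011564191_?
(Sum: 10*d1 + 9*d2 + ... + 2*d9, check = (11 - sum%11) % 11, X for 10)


Weighted sum: 141
141 mod 11 = 9

Check digit: 2


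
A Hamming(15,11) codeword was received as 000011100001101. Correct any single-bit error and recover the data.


Syndrome = 10: error at position 10

Data: 01110101101 (corrected bit 10)


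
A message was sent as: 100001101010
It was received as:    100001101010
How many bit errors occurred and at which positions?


XOR: 000000000000

0 errors (received matches sent)


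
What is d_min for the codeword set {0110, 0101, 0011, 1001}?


Comparing all pairs, minimum distance: 2
Can detect 1 errors, correct 0 errors

2


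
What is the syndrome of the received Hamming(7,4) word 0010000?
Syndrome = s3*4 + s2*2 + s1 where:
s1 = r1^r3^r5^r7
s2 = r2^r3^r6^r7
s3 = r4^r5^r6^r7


s1=1, s2=1, s3=0

Syndrome = 3 (error at position 3)


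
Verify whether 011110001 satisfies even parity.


Number of 1s: 5

No, parity error (5 ones)


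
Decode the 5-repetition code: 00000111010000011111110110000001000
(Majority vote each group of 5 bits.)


Groups: 00000, 11101, 00000, 11111, 11011, 00000, 01000
Majority votes: 0101100

0101100


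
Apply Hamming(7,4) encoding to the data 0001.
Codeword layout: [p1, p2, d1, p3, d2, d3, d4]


Parity bits: p1=1, p2=1, p3=1

1101001


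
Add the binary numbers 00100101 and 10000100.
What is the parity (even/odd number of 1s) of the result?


00100101 = 37
10000100 = 132
Sum = 169 = 10101001
1s count = 4

even parity (4 ones in 10101001)


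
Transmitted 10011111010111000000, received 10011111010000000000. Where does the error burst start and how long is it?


XOR: 00000000000111000000

Burst at position 11, length 3


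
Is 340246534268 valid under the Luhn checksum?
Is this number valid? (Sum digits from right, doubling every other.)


Luhn sum = 51
51 mod 10 = 1

Invalid (Luhn sum mod 10 = 1)


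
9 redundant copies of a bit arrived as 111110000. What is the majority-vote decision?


Ones: 5 out of 9
Threshold: 5

1 (5/9 voted 1)


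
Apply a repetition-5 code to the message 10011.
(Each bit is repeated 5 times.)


Each bit -> 5 copies

1111100000000001111111111


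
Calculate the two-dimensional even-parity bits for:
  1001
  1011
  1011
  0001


Row parities: 0111
Column parities: 1000

Row P: 0111, Col P: 1000, Corner: 1


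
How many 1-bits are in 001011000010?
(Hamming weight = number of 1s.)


Counting 1s in 001011000010

4


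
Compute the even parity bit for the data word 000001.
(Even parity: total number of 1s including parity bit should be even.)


Number of 1s in data: 1
Parity bit: 1

1


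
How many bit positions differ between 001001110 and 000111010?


XOR: 001110100
Count of 1s: 4

4


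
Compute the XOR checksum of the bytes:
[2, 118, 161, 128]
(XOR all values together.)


XOR chain: 2 ^ 118 ^ 161 ^ 128 = 85

85


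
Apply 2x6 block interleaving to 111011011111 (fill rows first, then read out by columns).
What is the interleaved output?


Matrix:
  111011
  011111
Read columns: 101111011111

101111011111


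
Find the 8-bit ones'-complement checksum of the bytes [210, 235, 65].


Sum = 510 mod 256 = 254
Complement = 1

1


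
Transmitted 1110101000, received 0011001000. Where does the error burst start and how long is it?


XOR: 1101100000

Burst at position 0, length 5


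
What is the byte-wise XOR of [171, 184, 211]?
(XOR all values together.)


XOR chain: 171 ^ 184 ^ 211 = 192

192


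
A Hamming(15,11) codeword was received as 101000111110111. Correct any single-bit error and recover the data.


Syndrome = 9: error at position 9

Data: 10010110111 (corrected bit 9)


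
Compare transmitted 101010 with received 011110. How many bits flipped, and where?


XOR: 110100

3 error(s) at position(s): 0, 1, 3


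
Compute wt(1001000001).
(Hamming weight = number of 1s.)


Counting 1s in 1001000001

3


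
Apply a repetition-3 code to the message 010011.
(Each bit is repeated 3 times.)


Each bit -> 3 copies

000111000000111111


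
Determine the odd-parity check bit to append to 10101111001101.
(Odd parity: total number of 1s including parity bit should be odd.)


Number of 1s in data: 9
Parity bit: 0

0


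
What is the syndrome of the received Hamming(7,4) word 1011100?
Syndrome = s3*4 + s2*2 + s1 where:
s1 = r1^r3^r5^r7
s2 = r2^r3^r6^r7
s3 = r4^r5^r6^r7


s1=1, s2=1, s3=0

Syndrome = 3 (error at position 3)


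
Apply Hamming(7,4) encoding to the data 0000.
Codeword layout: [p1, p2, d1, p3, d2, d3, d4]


Parity bits: p1=0, p2=0, p3=0

0000000


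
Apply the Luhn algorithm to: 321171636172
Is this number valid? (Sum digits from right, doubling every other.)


Luhn sum = 34
34 mod 10 = 4

Invalid (Luhn sum mod 10 = 4)


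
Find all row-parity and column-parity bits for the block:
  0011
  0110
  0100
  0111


Row parities: 0011
Column parities: 0110

Row P: 0011, Col P: 0110, Corner: 0


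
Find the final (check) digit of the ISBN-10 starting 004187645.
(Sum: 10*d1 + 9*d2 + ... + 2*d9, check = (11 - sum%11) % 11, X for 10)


Weighted sum: 168
168 mod 11 = 3

Check digit: 8


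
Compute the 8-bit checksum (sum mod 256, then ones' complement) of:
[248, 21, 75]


Sum = 344 mod 256 = 88
Complement = 167

167


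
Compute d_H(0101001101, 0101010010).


XOR: 0000011111
Count of 1s: 5

5


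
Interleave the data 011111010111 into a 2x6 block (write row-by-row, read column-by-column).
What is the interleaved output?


Matrix:
  011111
  010111
Read columns: 001110111111

001110111111


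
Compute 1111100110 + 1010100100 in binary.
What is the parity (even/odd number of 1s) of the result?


1111100110 = 998
1010100100 = 676
Sum = 1674 = 11010001010
1s count = 5

odd parity (5 ones in 11010001010)


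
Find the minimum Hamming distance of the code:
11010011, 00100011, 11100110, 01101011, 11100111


Comparing all pairs, minimum distance: 1
Can detect 0 errors, correct 0 errors

1


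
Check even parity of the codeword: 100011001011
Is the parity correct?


Number of 1s: 6

Yes, parity is correct (6 ones)


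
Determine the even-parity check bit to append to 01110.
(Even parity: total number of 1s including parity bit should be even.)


Number of 1s in data: 3
Parity bit: 1

1


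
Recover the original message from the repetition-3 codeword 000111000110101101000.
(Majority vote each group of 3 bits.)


Groups: 000, 111, 000, 110, 101, 101, 000
Majority votes: 0101110

0101110


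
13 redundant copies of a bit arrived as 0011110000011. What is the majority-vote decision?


Ones: 6 out of 13
Threshold: 7

0 (6/13 voted 1)


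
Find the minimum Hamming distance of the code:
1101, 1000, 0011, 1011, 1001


Comparing all pairs, minimum distance: 1
Can detect 0 errors, correct 0 errors

1


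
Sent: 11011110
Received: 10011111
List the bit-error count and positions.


XOR: 01000001

2 error(s) at position(s): 1, 7


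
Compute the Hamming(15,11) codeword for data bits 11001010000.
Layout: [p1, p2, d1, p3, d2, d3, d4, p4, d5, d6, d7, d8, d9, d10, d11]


Parity bits: p1=0, p2=0, p3=1, p4=0

001110001010000


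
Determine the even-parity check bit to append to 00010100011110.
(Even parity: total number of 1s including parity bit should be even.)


Number of 1s in data: 6
Parity bit: 0

0


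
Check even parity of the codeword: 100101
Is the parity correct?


Number of 1s: 3

No, parity error (3 ones)


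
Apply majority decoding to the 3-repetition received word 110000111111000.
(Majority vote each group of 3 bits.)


Groups: 110, 000, 111, 111, 000
Majority votes: 10110

10110


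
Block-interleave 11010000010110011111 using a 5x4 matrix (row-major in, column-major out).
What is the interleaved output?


Matrix:
  1101
  0000
  0101
  1001
  1111
Read columns: 10011101010000110111

10011101010000110111


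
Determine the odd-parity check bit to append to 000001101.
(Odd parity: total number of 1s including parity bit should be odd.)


Number of 1s in data: 3
Parity bit: 0

0


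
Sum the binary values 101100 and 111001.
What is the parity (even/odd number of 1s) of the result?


101100 = 44
111001 = 57
Sum = 101 = 1100101
1s count = 4

even parity (4 ones in 1100101)


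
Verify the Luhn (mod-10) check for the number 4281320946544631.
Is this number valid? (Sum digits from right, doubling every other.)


Luhn sum = 75
75 mod 10 = 5

Invalid (Luhn sum mod 10 = 5)


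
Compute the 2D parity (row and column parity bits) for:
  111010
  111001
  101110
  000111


Row parities: 0001
Column parities: 101010

Row P: 0001, Col P: 101010, Corner: 1


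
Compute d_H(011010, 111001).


XOR: 100011
Count of 1s: 3

3


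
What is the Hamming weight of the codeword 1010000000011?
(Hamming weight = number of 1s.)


Counting 1s in 1010000000011

4


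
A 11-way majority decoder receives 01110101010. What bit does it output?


Ones: 6 out of 11
Threshold: 6

1 (6/11 voted 1)


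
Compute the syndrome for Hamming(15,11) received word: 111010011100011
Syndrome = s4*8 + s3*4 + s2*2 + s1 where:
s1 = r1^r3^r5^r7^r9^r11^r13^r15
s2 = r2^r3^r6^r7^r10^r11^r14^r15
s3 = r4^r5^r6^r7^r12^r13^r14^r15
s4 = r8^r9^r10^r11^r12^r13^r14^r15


s1=1, s2=1, s3=1, s4=1

Syndrome = 15 (error at position 15)


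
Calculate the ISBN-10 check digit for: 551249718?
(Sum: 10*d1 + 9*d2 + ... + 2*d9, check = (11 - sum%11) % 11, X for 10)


Weighted sum: 233
233 mod 11 = 2

Check digit: 9


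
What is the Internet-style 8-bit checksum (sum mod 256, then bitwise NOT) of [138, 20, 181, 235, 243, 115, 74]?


Sum = 1006 mod 256 = 238
Complement = 17

17


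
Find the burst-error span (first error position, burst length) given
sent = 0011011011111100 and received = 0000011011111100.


XOR: 0011000000000000

Burst at position 2, length 2


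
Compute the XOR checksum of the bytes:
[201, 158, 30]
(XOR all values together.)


XOR chain: 201 ^ 158 ^ 30 = 73

73


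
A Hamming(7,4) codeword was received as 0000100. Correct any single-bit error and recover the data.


Syndrome = 5: error at position 5

Data: 0000 (corrected bit 5)


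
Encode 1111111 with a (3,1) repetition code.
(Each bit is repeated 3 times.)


Each bit -> 3 copies

111111111111111111111


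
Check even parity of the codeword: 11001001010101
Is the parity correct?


Number of 1s: 7

No, parity error (7 ones)


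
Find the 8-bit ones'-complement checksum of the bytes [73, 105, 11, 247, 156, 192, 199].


Sum = 983 mod 256 = 215
Complement = 40

40


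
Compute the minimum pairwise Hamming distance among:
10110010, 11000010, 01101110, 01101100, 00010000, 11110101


Comparing all pairs, minimum distance: 1
Can detect 0 errors, correct 0 errors

1


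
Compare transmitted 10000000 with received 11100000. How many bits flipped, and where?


XOR: 01100000

2 error(s) at position(s): 1, 2


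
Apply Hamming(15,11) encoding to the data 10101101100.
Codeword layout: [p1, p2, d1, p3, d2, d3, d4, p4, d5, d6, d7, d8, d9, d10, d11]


Parity bits: p1=1, p2=1, p3=1, p4=0

111101001101100


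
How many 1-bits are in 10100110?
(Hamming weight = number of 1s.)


Counting 1s in 10100110

4


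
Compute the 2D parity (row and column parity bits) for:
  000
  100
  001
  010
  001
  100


Row parities: 011111
Column parities: 010

Row P: 011111, Col P: 010, Corner: 1


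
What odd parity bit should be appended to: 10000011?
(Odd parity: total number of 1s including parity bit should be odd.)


Number of 1s in data: 3
Parity bit: 0

0


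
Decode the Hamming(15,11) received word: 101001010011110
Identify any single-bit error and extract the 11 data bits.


Syndrome = 8: error at position 8

Data: 10100011110 (corrected bit 8)


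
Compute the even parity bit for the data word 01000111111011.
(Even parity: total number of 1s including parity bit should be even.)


Number of 1s in data: 9
Parity bit: 1

1


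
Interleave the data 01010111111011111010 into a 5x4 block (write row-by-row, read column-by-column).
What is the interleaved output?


Matrix:
  0101
  0111
  1110
  1111
  1010
Read columns: 00111111100111111010

00111111100111111010


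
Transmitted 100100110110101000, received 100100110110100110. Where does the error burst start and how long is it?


XOR: 000000000000001110

Burst at position 14, length 3


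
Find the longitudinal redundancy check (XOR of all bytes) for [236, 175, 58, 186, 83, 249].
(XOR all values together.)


XOR chain: 236 ^ 175 ^ 58 ^ 186 ^ 83 ^ 249 = 105

105


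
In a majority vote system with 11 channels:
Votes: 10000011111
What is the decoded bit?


Ones: 6 out of 11
Threshold: 6

1 (6/11 voted 1)


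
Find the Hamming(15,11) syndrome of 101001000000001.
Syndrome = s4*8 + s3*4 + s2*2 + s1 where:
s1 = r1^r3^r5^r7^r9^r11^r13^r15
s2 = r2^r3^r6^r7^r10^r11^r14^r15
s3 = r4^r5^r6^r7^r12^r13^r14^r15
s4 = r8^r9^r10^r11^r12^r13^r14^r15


s1=1, s2=1, s3=0, s4=1

Syndrome = 11 (error at position 11)


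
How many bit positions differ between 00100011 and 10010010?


XOR: 10110001
Count of 1s: 4

4


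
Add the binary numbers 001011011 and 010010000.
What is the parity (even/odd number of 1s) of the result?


001011011 = 91
010010000 = 144
Sum = 235 = 11101011
1s count = 6

even parity (6 ones in 11101011)


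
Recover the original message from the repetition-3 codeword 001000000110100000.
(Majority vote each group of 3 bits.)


Groups: 001, 000, 000, 110, 100, 000
Majority votes: 000100

000100


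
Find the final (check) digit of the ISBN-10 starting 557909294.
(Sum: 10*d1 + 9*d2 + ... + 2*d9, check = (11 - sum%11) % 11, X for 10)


Weighted sum: 302
302 mod 11 = 5

Check digit: 6


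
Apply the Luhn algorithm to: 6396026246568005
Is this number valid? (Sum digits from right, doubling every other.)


Luhn sum = 61
61 mod 10 = 1

Invalid (Luhn sum mod 10 = 1)


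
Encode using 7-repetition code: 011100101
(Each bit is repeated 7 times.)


Each bit -> 7 copies

000000011111111111111111111100000000000000111111100000001111111


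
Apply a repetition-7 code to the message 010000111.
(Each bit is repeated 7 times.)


Each bit -> 7 copies

000000011111110000000000000000000000000000111111111111111111111


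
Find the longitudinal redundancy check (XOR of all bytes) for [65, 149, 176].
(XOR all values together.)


XOR chain: 65 ^ 149 ^ 176 = 100

100


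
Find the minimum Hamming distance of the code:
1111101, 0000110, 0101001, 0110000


Comparing all pairs, minimum distance: 3
Can detect 2 errors, correct 1 errors

3


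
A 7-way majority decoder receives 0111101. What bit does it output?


Ones: 5 out of 7
Threshold: 4

1 (5/7 voted 1)


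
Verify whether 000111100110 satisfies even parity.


Number of 1s: 6

Yes, parity is correct (6 ones)


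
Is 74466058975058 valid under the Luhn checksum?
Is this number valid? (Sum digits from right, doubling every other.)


Luhn sum = 61
61 mod 10 = 1

Invalid (Luhn sum mod 10 = 1)


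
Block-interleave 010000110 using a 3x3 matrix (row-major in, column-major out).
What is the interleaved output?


Matrix:
  010
  000
  110
Read columns: 001101000

001101000


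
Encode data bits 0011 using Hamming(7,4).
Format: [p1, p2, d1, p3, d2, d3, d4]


Parity bits: p1=1, p2=0, p3=0

1000011


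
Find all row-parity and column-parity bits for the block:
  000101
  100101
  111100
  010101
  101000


Row parities: 01010
Column parities: 100001

Row P: 01010, Col P: 100001, Corner: 0


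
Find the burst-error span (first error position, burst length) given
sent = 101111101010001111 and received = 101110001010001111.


XOR: 000001100000000000

Burst at position 5, length 2


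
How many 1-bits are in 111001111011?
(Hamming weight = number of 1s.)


Counting 1s in 111001111011

9


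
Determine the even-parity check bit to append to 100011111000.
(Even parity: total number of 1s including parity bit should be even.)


Number of 1s in data: 6
Parity bit: 0

0


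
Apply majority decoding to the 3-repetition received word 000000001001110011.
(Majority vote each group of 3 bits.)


Groups: 000, 000, 001, 001, 110, 011
Majority votes: 000011

000011


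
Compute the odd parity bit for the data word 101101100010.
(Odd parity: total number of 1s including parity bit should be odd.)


Number of 1s in data: 6
Parity bit: 1

1


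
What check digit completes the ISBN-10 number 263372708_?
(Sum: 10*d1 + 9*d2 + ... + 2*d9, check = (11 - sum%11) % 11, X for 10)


Weighted sum: 215
215 mod 11 = 6

Check digit: 5


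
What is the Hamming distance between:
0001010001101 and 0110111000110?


XOR: 0111101001011
Count of 1s: 8

8


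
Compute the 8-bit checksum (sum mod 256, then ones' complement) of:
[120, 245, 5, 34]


Sum = 404 mod 256 = 148
Complement = 107

107


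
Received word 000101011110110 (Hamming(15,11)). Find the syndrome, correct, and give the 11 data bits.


Syndrome = 1: error at position 1

Data: 00101110110 (corrected bit 1)


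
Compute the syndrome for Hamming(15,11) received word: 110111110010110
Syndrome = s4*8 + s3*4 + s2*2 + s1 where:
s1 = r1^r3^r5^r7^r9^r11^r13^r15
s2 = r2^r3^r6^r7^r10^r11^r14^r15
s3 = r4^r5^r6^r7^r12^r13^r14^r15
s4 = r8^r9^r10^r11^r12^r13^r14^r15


s1=1, s2=1, s3=0, s4=0

Syndrome = 3 (error at position 3)


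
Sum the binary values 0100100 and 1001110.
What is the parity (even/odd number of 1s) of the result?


0100100 = 36
1001110 = 78
Sum = 114 = 1110010
1s count = 4

even parity (4 ones in 1110010)


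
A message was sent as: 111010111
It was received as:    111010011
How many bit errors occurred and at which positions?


XOR: 000000100

1 error(s) at position(s): 6


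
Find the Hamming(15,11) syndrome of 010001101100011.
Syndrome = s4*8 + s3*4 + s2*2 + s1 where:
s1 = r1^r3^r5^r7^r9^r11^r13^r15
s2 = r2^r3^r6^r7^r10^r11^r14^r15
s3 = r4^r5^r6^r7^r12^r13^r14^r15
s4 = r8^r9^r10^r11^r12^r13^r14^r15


s1=1, s2=0, s3=0, s4=0

Syndrome = 1 (error at position 1)


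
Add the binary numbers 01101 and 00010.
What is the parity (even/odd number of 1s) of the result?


01101 = 13
00010 = 2
Sum = 15 = 1111
1s count = 4

even parity (4 ones in 1111)


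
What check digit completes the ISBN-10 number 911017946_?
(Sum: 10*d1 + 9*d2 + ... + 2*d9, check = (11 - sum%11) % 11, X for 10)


Weighted sum: 208
208 mod 11 = 10

Check digit: 1


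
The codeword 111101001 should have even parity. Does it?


Number of 1s: 6

Yes, parity is correct (6 ones)


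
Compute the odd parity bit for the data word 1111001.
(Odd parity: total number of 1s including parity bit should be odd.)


Number of 1s in data: 5
Parity bit: 0

0


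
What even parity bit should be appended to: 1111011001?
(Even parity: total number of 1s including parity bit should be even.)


Number of 1s in data: 7
Parity bit: 1

1


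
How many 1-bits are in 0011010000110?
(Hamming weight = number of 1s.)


Counting 1s in 0011010000110

5


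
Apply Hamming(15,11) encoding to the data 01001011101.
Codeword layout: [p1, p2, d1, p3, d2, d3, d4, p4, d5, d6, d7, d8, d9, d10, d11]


Parity bits: p1=1, p2=0, p3=0, p4=1

100010011011101


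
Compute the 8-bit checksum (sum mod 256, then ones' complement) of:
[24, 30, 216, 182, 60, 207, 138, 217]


Sum = 1074 mod 256 = 50
Complement = 205

205


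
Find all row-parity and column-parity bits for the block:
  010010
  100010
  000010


Row parities: 001
Column parities: 110010

Row P: 001, Col P: 110010, Corner: 1


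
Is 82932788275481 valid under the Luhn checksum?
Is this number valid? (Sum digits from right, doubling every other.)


Luhn sum = 71
71 mod 10 = 1

Invalid (Luhn sum mod 10 = 1)


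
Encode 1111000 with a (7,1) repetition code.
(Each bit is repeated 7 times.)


Each bit -> 7 copies

1111111111111111111111111111000000000000000000000


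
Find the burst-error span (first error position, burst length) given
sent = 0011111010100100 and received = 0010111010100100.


XOR: 0001000000000000

Burst at position 3, length 1


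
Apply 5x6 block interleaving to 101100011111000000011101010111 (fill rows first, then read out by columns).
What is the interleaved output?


Matrix:
  101100
  011111
  000000
  011101
  010111
Read columns: 100000101111010110110100101011

100000101111010110110100101011


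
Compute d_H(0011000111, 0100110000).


XOR: 0111110111
Count of 1s: 8

8


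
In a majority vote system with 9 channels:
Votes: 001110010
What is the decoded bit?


Ones: 4 out of 9
Threshold: 5

0 (4/9 voted 1)


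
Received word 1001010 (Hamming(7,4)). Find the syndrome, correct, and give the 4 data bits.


Syndrome = 3: error at position 3

Data: 1010 (corrected bit 3)


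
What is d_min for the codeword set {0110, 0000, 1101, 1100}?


Comparing all pairs, minimum distance: 1
Can detect 0 errors, correct 0 errors

1


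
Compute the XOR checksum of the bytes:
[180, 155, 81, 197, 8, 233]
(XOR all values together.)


XOR chain: 180 ^ 155 ^ 81 ^ 197 ^ 8 ^ 233 = 90

90


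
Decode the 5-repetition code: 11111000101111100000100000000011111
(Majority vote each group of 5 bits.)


Groups: 11111, 00010, 11111, 00000, 10000, 00000, 11111
Majority votes: 1010001

1010001


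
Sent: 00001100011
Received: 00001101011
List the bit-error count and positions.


XOR: 00000001000

1 error(s) at position(s): 7


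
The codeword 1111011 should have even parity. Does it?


Number of 1s: 6

Yes, parity is correct (6 ones)


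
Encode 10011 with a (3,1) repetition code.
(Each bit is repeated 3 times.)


Each bit -> 3 copies

111000000111111


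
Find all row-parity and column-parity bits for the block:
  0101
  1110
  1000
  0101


Row parities: 0110
Column parities: 0110

Row P: 0110, Col P: 0110, Corner: 0


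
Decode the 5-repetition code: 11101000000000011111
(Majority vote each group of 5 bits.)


Groups: 11101, 00000, 00000, 11111
Majority votes: 1001

1001


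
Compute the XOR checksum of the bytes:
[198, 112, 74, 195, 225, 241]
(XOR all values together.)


XOR chain: 198 ^ 112 ^ 74 ^ 195 ^ 225 ^ 241 = 47

47


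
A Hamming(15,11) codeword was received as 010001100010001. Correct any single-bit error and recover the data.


Syndrome = 7: error at position 7

Data: 00100010001 (corrected bit 7)


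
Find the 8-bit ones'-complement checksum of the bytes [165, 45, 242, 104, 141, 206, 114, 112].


Sum = 1129 mod 256 = 105
Complement = 150

150


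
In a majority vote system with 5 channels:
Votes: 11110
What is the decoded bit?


Ones: 4 out of 5
Threshold: 3

1 (4/5 voted 1)


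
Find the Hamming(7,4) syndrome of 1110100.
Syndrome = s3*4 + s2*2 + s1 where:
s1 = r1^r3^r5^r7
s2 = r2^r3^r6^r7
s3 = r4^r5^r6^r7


s1=1, s2=0, s3=1

Syndrome = 5 (error at position 5)


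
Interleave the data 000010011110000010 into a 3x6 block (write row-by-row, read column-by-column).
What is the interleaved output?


Matrix:
  000010
  011110
  000010
Read columns: 000010010010111000

000010010010111000


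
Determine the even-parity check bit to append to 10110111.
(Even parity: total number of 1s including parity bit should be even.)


Number of 1s in data: 6
Parity bit: 0

0


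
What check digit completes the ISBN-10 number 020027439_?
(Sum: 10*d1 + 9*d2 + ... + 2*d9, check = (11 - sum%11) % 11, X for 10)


Weighted sum: 108
108 mod 11 = 9

Check digit: 2


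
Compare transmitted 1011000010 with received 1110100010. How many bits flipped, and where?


XOR: 0101100000

3 error(s) at position(s): 1, 3, 4


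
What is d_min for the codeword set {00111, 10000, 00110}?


Comparing all pairs, minimum distance: 1
Can detect 0 errors, correct 0 errors

1


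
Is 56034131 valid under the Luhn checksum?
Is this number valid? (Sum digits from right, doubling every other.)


Luhn sum = 26
26 mod 10 = 6

Invalid (Luhn sum mod 10 = 6)


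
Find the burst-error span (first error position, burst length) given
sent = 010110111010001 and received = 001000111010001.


XOR: 011110000000000

Burst at position 1, length 4


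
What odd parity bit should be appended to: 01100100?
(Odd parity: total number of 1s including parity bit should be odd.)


Number of 1s in data: 3
Parity bit: 0

0


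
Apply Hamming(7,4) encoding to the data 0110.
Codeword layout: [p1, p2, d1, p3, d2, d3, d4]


Parity bits: p1=1, p2=1, p3=0

1100110


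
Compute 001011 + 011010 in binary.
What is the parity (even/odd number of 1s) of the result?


001011 = 11
011010 = 26
Sum = 37 = 100101
1s count = 3

odd parity (3 ones in 100101)


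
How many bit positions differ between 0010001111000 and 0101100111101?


XOR: 0111101000101
Count of 1s: 7

7


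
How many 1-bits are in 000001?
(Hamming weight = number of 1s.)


Counting 1s in 000001

1


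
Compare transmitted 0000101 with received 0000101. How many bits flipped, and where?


XOR: 0000000

0 errors (received matches sent)


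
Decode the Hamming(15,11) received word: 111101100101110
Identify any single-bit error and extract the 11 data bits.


Syndrome = 0: no error detected

Data: 10110101110 (no errors)


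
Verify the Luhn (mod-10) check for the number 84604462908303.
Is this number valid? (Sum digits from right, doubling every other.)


Luhn sum = 53
53 mod 10 = 3

Invalid (Luhn sum mod 10 = 3)


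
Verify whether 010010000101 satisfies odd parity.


Number of 1s: 4

No, parity error (4 ones)


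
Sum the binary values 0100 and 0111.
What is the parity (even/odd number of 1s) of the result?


0100 = 4
0111 = 7
Sum = 11 = 1011
1s count = 3

odd parity (3 ones in 1011)


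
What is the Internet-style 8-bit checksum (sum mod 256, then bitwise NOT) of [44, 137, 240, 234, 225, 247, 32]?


Sum = 1159 mod 256 = 135
Complement = 120

120


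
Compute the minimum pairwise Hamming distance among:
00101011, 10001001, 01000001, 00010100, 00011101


Comparing all pairs, minimum distance: 2
Can detect 1 errors, correct 0 errors

2


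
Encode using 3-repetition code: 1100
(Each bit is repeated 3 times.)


Each bit -> 3 copies

111111000000


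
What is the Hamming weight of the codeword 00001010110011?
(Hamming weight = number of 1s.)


Counting 1s in 00001010110011

6


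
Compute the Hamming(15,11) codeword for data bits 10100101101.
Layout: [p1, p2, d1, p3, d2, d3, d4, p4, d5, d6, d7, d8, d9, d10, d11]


Parity bits: p1=1, p2=0, p3=0, p4=0

101001000101101


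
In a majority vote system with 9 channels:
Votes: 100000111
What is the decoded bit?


Ones: 4 out of 9
Threshold: 5

0 (4/9 voted 1)


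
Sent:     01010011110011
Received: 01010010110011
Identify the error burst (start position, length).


XOR: 00000001000000

Burst at position 7, length 1


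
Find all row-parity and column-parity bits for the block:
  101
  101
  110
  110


Row parities: 0000
Column parities: 000

Row P: 0000, Col P: 000, Corner: 0


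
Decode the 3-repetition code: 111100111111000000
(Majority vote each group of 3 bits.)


Groups: 111, 100, 111, 111, 000, 000
Majority votes: 101100

101100


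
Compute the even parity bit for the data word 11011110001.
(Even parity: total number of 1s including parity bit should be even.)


Number of 1s in data: 7
Parity bit: 1

1


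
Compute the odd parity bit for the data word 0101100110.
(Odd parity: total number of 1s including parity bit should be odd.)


Number of 1s in data: 5
Parity bit: 0

0


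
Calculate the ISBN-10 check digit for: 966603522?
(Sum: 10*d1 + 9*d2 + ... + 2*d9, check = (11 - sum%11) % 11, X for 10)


Weighted sum: 279
279 mod 11 = 4

Check digit: 7


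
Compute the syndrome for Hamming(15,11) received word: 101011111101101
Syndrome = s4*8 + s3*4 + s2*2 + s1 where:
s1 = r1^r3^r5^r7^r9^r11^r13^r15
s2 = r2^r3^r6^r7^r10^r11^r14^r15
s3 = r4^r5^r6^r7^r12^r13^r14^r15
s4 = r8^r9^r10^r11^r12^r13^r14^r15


s1=1, s2=1, s3=0, s4=0

Syndrome = 3 (error at position 3)


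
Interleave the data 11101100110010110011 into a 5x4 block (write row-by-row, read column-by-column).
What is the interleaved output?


Matrix:
  1110
  1100
  1100
  1011
  0011
Read columns: 11110111001001100011

11110111001001100011


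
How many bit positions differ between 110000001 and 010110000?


XOR: 100110001
Count of 1s: 4

4


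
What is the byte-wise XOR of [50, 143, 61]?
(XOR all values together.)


XOR chain: 50 ^ 143 ^ 61 = 128

128


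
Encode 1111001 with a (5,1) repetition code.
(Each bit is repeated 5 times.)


Each bit -> 5 copies

11111111111111111111000000000011111


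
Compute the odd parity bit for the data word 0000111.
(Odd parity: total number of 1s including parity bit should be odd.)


Number of 1s in data: 3
Parity bit: 0

0


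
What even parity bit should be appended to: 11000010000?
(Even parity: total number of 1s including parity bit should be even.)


Number of 1s in data: 3
Parity bit: 1

1


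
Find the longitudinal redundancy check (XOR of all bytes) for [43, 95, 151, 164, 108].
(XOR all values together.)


XOR chain: 43 ^ 95 ^ 151 ^ 164 ^ 108 = 43

43


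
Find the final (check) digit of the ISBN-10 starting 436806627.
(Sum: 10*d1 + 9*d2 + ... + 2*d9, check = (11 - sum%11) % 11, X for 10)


Weighted sum: 245
245 mod 11 = 3

Check digit: 8


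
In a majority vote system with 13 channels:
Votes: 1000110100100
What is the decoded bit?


Ones: 5 out of 13
Threshold: 7

0 (5/13 voted 1)


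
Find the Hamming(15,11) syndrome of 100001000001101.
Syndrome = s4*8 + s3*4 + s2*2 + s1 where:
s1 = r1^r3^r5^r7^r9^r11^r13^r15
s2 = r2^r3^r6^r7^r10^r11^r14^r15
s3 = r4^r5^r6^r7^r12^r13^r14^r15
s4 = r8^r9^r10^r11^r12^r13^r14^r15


s1=1, s2=0, s3=0, s4=1

Syndrome = 9 (error at position 9)


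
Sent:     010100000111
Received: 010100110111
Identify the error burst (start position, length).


XOR: 000000110000

Burst at position 6, length 2


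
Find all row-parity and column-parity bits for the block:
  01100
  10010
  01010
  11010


Row parities: 0001
Column parities: 01110

Row P: 0001, Col P: 01110, Corner: 1


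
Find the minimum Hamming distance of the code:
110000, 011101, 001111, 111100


Comparing all pairs, minimum distance: 2
Can detect 1 errors, correct 0 errors

2


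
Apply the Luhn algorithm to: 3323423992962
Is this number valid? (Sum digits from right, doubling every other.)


Luhn sum = 64
64 mod 10 = 4

Invalid (Luhn sum mod 10 = 4)


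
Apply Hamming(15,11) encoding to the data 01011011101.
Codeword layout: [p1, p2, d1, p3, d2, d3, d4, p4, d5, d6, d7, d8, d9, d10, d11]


Parity bits: p1=0, p2=1, p3=1, p4=1

010110111011101


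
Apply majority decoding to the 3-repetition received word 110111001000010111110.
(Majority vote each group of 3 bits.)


Groups: 110, 111, 001, 000, 010, 111, 110
Majority votes: 1100011

1100011


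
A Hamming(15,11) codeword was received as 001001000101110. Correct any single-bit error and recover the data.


Syndrome = 0: no error detected

Data: 10100101110 (no errors)


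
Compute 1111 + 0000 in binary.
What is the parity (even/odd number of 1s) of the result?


1111 = 15
0000 = 0
Sum = 15 = 1111
1s count = 4

even parity (4 ones in 1111)


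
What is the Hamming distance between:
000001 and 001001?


XOR: 001000
Count of 1s: 1

1


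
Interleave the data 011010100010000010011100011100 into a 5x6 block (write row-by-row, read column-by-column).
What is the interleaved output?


Matrix:
  011010
  100010
  000010
  011100
  011100
Read columns: 010001001110011000111110000000

010001001110011000111110000000


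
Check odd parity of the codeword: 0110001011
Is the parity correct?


Number of 1s: 5

Yes, parity is correct (5 ones)


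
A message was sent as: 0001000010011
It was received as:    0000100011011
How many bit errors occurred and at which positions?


XOR: 0001100001000

3 error(s) at position(s): 3, 4, 9


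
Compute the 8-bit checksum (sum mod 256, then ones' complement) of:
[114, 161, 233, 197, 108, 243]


Sum = 1056 mod 256 = 32
Complement = 223

223


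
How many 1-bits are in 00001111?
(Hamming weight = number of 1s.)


Counting 1s in 00001111

4


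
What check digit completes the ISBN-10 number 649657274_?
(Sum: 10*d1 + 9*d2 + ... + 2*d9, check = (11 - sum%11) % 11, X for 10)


Weighted sum: 312
312 mod 11 = 4

Check digit: 7


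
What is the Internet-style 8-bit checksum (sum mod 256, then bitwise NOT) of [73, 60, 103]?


Sum = 236 mod 256 = 236
Complement = 19

19


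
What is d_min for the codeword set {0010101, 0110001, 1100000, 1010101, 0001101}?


Comparing all pairs, minimum distance: 1
Can detect 0 errors, correct 0 errors

1


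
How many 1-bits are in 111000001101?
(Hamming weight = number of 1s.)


Counting 1s in 111000001101

6


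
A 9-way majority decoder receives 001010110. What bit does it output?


Ones: 4 out of 9
Threshold: 5

0 (4/9 voted 1)


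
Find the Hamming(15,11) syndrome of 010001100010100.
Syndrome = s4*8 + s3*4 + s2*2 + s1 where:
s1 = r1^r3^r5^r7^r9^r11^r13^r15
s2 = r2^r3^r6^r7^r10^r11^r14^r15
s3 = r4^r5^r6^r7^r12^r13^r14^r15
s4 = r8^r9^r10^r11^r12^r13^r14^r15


s1=1, s2=0, s3=1, s4=0

Syndrome = 5 (error at position 5)
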